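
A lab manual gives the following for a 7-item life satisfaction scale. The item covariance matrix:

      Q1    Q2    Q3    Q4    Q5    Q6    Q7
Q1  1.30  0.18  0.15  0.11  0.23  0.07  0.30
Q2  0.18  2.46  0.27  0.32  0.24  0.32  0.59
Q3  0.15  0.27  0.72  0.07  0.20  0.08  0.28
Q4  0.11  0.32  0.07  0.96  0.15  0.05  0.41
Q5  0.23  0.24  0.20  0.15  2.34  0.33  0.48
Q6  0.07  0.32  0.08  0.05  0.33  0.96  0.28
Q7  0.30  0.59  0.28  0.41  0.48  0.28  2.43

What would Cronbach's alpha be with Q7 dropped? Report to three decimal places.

Cronbach's alpha = 0.466

Remaining items: Q1, Q2, Q3, Q4, Q5, Q6 (k = 6).
Σσᵢ² = 1.30 + 2.46 + 0.72 + 0.96 + 2.34 + 0.96 = 8.74
σ²_total = 8.74 + 2 × 2.77 = 14.28
α (item deleted) = (6/5)·(1 − 8.74/14.28) = 0.466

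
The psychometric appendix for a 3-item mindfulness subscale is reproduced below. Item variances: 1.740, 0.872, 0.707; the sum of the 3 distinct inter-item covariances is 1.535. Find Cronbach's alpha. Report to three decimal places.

ΣVar(i) = 1.740 + 0.872 + 0.707 = 3.319
Sum of distinct covariances = 1.535
total variance = ΣVar(i) + 2·Σcov = 3.319 + 2 × 1.535 = 6.389
α = (3/2)·(1 − 3.319/6.389) = 0.721

α = 0.721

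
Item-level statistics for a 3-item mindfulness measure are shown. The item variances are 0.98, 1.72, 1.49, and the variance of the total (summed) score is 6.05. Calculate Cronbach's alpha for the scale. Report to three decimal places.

Σσ²ᵢ = 0.98 + 1.72 + 1.49 = 4.19
α = (k/(k−1))·(1 − Σσ²ᵢ/σ²_total) = (3/2)·(1 − 4.19/6.05) = 0.461

α = 0.461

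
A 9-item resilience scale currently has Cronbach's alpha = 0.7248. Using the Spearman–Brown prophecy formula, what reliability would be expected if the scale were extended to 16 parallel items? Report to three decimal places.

Length factor m = 16/9 = 1.7778
α' = m·α / (1 + (m−1)·α)
   = 16/9 × 0.7248 / (1 + (16/9 − 1) × 0.7248)
   = 1.2885 / 1.5637 = 0.824

predicted reliability = 0.824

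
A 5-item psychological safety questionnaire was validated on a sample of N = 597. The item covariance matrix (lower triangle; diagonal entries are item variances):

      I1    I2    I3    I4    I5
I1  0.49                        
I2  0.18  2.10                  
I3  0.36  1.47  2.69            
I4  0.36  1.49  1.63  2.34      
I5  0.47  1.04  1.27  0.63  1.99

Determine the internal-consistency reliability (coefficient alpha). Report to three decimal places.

Σσ²ᵢ = 0.49 + 2.10 + 2.69 + 2.34 + 1.99 = 9.61
Σ_{i<j} σ_ij = 8.90
σ²_total = 9.61 + 2 × 8.90 = 27.41
α = (k/(k−1))·(1 − Σσ²ᵢ/σ²_total) = (5/4)·(1 − 9.61/27.41) = 0.812

coefficient alpha = 0.812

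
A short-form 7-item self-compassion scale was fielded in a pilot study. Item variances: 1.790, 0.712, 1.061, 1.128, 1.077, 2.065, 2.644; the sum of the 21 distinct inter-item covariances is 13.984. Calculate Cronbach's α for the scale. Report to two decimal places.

Cronbach's α = 0.85

ΣVar(i) = 1.790 + 0.712 + 1.061 + 1.128 + 1.077 + 2.065 + 2.644 = 10.477
Sum of distinct covariances = 13.984
total variance = ΣVar(i) + 2·Σcov = 10.477 + 2 × 13.984 = 38.445
α = (7/6)·(1 − 10.477/38.445) = 0.85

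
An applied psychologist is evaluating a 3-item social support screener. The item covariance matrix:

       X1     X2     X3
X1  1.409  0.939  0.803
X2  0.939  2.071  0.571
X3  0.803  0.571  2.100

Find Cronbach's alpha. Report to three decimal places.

sum of item variances = 1.409 + 2.071 + 2.100 = 5.580
Sum of the distinct covariances = 2.313
σ²_T = 5.580 + 2 × 2.313 = 10.206
α = (k/(k−1))·(1 − sum of item variances/σ²_T) = (3/2)·(1 − 5.580/10.206) = 0.680

Cronbach's alpha = 0.680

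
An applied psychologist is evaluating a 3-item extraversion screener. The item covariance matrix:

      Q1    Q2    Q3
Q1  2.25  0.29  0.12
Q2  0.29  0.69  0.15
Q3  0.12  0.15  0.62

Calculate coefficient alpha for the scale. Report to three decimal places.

Σσ²ᵢ = 2.25 + 0.69 + 0.62 = 3.56
Σ_{i<j} σ_ij = 0.56
σ²_total = 3.56 + 2 × 0.56 = 4.68
α = (k/(k−1))·(1 − Σσ²ᵢ/σ²_total) = (3/2)·(1 − 3.56/4.68) = 0.359

α = 0.359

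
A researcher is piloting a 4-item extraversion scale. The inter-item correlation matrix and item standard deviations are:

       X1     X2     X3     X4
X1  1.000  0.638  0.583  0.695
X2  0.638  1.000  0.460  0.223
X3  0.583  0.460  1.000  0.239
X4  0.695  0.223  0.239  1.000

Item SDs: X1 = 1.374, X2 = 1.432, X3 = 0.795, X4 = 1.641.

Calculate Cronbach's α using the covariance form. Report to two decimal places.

Cronbach's α = 0.76

Σσ²ᵢ = 1.374² + 1.432² + 0.795² + 1.641² = 7.2634
Covariances σ_ij = r_ij · s_i · s_j:
  σ(X1,X2) = 0.638 × 1.374 × 1.432 = 1.2553
  σ(X1,X3) = 0.583 × 1.374 × 0.795 = 0.6368
  σ(X1,X4) = 0.695 × 1.374 × 1.641 = 1.5670
  σ(X2,X3) = 0.460 × 1.432 × 0.795 = 0.5237
  σ(X2,X4) = 0.223 × 1.432 × 1.641 = 0.5240
  σ(X3,X4) = 0.239 × 0.795 × 1.641 = 0.3118
σ²_T = Σσ²ᵢ + 2·Σσ_ij = 7.2634 + 2 × 4.8186 = 16.9006
α = (4/3)·(1 − 7.2634/16.9006) = 0.76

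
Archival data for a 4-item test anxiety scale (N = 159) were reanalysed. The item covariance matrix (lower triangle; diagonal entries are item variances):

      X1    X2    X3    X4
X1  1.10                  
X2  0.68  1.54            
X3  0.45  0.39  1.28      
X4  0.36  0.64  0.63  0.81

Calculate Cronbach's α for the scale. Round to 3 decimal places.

α = 0.762

ΣVar(i) = 1.10 + 1.54 + 1.28 + 0.81 = 4.73
Sum of off-diagonal covariances = 3.15
Var(T) = 4.73 + 2 × 3.15 = 11.03
α = (k/(k−1))·(1 − ΣVar(i)/Var(T)) = (4/3)·(1 − 4.73/11.03) = 0.762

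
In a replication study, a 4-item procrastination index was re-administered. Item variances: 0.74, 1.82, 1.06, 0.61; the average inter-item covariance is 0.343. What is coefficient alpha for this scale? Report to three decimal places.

coefficient alpha = 0.658

Σσ²ᵢ = 0.74 + 1.82 + 1.06 + 0.61 = 4.23
Sum of the 6 distinct covariances = 6 × 0.343 = 2.058
σ²_T = Σσ²ᵢ + 2·Σcov = 4.23 + 2 × 2.058 = 8.346
α = (4/3)·(1 − 4.23/8.346) = 0.658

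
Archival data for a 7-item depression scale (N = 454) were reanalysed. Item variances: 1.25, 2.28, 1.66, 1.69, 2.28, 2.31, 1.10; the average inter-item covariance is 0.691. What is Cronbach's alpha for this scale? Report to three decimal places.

Σσ²ᵢ = 1.25 + 2.28 + 1.66 + 1.69 + 2.28 + 2.31 + 1.10 = 12.57
Sum of the 21 distinct covariances = 21 × 0.691 = 14.511
total variance = Σσ²ᵢ + 2·Σcov = 12.57 + 2 × 14.511 = 41.592
α = (7/6)·(1 − 12.57/41.592) = 0.814

Cronbach's alpha = 0.814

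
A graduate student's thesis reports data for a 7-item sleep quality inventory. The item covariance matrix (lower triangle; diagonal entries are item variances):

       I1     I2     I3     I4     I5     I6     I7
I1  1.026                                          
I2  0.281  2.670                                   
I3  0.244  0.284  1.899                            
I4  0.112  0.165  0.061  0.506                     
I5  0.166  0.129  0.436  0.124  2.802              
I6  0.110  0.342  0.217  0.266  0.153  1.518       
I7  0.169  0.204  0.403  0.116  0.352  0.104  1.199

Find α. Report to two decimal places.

α = 0.51

Σσᵢ² = 1.026 + 2.670 + 1.899 + 0.506 + 2.802 + 1.518 + 1.199 = 11.620
Σ_{i<j} σ_ij = 4.438
σ²_T = 11.620 + 2 × 4.438 = 20.496
α = (k/(k−1))·(1 − Σσᵢ²/σ²_T) = (7/6)·(1 − 11.620/20.496) = 0.51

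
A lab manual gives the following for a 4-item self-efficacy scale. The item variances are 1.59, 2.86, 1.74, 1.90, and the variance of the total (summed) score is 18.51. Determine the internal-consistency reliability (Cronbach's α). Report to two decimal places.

α = 0.75

sum of item variances = 1.59 + 2.86 + 1.74 + 1.90 = 8.09
α = (k/(k−1))·(1 − sum of item variances/σ²_total) = (4/3)·(1 − 8.09/18.51) = 0.75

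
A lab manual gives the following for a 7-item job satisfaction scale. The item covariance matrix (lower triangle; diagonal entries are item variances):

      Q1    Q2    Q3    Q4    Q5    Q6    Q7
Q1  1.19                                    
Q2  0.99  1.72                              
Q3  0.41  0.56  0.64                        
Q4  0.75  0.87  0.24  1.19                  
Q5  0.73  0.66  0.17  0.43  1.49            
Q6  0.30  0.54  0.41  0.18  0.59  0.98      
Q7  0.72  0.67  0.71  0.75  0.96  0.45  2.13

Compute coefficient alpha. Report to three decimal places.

Σσ²ᵢ = 1.19 + 1.72 + 0.64 + 1.19 + 1.49 + 0.98 + 2.13 = 9.34
Σ_{i<j} σ_ij = 12.09
σ²_T = 9.34 + 2 × 12.09 = 33.52
α = (k/(k−1))·(1 − Σσ²ᵢ/σ²_T) = (7/6)·(1 − 9.34/33.52) = 0.842

coefficient alpha = 0.842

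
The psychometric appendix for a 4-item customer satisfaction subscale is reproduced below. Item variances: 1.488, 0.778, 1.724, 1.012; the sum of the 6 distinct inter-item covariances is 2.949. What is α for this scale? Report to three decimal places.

α = 0.721

Σσᵢ² = 1.488 + 0.778 + 1.724 + 1.012 = 5.002
Sum of distinct covariances = 2.949
σ²_T = Σσᵢ² + 2·Σcov = 5.002 + 2 × 2.949 = 10.900
α = (4/3)·(1 − 5.002/10.900) = 0.721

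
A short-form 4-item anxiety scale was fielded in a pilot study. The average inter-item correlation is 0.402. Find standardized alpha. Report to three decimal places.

Standardized α = k·r̄ / (1 + (k−1)·r̄) = 4 × 0.402 / (1 + 3 × 0.402)
  = 1.6080 / 2.2060 = 0.729

α = 0.729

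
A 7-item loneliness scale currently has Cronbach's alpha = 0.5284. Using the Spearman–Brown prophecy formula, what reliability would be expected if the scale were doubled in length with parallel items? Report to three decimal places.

predicted reliability = 0.691

Length factor m = 2
α' = m·α / (1 + (m−1)·α)
   = 2 × 0.5284 / (1 + (2 − 1) × 0.5284)
   = 1.0568 / 1.5284 = 0.691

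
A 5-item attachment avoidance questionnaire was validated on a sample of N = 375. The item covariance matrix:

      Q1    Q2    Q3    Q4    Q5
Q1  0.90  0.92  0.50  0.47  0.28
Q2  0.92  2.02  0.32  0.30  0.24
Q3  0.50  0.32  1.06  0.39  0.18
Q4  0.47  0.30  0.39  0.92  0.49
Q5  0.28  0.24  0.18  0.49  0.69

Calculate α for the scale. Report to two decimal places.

α = 0.74

sum of item variances = 0.90 + 2.02 + 1.06 + 0.92 + 0.69 = 5.59
Sum of off-diagonal covariances = 4.09
σ²_T = 5.59 + 2 × 4.09 = 13.77
α = (k/(k−1))·(1 − sum of item variances/σ²_T) = (5/4)·(1 − 5.59/13.77) = 0.74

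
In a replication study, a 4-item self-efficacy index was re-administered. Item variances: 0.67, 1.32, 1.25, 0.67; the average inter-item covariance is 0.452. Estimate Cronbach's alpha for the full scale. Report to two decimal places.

α = 0.77

sum of item variances = 0.67 + 1.32 + 1.25 + 0.67 = 3.91
Sum of the 6 distinct covariances = 6 × 0.452 = 2.712
total variance = sum of item variances + 2·Σcov = 3.91 + 2 × 2.712 = 9.334
α = (4/3)·(1 − 3.91/9.334) = 0.77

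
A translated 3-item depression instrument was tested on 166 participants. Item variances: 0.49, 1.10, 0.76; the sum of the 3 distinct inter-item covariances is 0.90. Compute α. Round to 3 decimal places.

sum of item variances = 0.49 + 1.10 + 0.76 = 2.35
Sum of distinct covariances = 0.90
Var(T) = sum of item variances + 2·Σcov = 2.35 + 2 × 0.90 = 4.15
α = (3/2)·(1 − 2.35/4.15) = 0.651

α = 0.651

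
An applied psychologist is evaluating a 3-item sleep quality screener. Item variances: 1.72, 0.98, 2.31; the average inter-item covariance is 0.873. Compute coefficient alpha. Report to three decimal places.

α = 0.767

Σσᵢ² = 1.72 + 0.98 + 2.31 = 5.01
Sum of the 3 distinct covariances = 3 × 0.873 = 2.619
σ²_total = Σσᵢ² + 2·Σcov = 5.01 + 2 × 2.619 = 10.248
α = (3/2)·(1 − 5.01/10.248) = 0.767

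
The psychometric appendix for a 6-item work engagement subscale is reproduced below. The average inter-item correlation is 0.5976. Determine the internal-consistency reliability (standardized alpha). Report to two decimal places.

Standardized α = k·r̄ / (1 + (k−1)·r̄) = 6 × 0.5976 / (1 + 5 × 0.5976)
  = 3.5856 / 3.9880 = 0.90

α = 0.90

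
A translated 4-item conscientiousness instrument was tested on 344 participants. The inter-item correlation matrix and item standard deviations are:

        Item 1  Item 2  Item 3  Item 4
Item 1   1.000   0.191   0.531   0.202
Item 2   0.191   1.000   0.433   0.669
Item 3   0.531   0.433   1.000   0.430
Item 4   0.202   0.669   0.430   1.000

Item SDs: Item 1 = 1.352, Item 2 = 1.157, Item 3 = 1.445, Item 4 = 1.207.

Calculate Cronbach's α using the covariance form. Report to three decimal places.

α = 0.731

Σσ²ᵢ = 1.352² + 1.157² + 1.445² + 1.207² = 6.7114
Covariances σ_ij = r_ij · s_i · s_j:
  σ(Item 1,Item 2) = 0.191 × 1.352 × 1.157 = 0.2988
  σ(Item 1,Item 3) = 0.531 × 1.352 × 1.445 = 1.0374
  σ(Item 1,Item 4) = 0.202 × 1.352 × 1.207 = 0.3296
  σ(Item 2,Item 3) = 0.433 × 1.157 × 1.445 = 0.7239
  σ(Item 2,Item 4) = 0.669 × 1.157 × 1.207 = 0.9343
  σ(Item 3,Item 4) = 0.430 × 1.445 × 1.207 = 0.7500
σ²_T = Σσ²ᵢ + 2·Σσ_ij = 6.7114 + 2 × 4.0740 = 14.8594
α = (4/3)·(1 − 6.7114/14.8594) = 0.731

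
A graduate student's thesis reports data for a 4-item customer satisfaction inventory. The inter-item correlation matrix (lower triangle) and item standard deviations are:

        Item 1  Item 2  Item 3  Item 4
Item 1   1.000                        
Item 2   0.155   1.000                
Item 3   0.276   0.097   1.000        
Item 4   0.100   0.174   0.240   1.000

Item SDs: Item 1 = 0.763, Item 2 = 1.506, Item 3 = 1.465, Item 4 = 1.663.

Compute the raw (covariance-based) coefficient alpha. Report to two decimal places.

Σσ²ᵢ = 0.763² + 1.506² + 1.465² + 1.663² = 7.7620
Covariances σ_ij = r_ij · s_i · s_j:
  σ(Item 1,Item 2) = 0.155 × 0.763 × 1.506 = 0.1781
  σ(Item 1,Item 3) = 0.276 × 0.763 × 1.465 = 0.3085
  σ(Item 1,Item 4) = 0.100 × 0.763 × 1.663 = 0.1269
  σ(Item 2,Item 3) = 0.097 × 1.506 × 1.465 = 0.2140
  σ(Item 2,Item 4) = 0.174 × 1.506 × 1.663 = 0.4358
  σ(Item 3,Item 4) = 0.240 × 1.465 × 1.663 = 0.5847
σ²_T = Σσ²ᵢ + 2·Σσ_ij = 7.7620 + 2 × 1.8480 = 11.4580
α = (4/3)·(1 − 7.7620/11.4580) = 0.43

coefficient alpha = 0.43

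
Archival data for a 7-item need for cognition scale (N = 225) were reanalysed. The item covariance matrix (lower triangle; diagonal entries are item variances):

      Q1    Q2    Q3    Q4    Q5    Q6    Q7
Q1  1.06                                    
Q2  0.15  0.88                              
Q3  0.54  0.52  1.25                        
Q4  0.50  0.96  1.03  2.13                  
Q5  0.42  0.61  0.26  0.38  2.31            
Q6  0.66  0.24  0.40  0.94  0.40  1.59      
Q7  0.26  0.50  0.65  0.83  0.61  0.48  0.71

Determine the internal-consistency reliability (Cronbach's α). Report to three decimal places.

ΣVar(i) = 1.06 + 0.88 + 1.25 + 2.13 + 2.31 + 1.59 + 0.71 = 9.93
Sum of off-diagonal covariances = 11.34
Var(T) = 9.93 + 2 × 11.34 = 32.61
α = (k/(k−1))·(1 − ΣVar(i)/Var(T)) = (7/6)·(1 − 9.93/32.61) = 0.811

Cronbach's α = 0.811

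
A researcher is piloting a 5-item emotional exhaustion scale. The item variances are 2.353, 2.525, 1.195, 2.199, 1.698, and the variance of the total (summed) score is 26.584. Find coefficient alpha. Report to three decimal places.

Σσ²ᵢ = 2.353 + 2.525 + 1.195 + 2.199 + 1.698 = 9.970
α = (k/(k−1))·(1 − Σσ²ᵢ/total variance) = (5/4)·(1 − 9.970/26.584) = 0.781

α = 0.781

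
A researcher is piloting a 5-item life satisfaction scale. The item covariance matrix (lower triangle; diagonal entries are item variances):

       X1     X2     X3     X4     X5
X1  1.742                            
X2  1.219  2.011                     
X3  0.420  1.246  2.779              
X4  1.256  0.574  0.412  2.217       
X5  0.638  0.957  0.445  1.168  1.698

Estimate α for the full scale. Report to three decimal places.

ΣVar(i) = 1.742 + 2.011 + 2.779 + 2.217 + 1.698 = 10.447
Sum of off-diagonal covariances = 8.335
σ²_T = 10.447 + 2 × 8.335 = 27.117
α = (k/(k−1))·(1 − ΣVar(i)/σ²_T) = (5/4)·(1 − 10.447/27.117) = 0.768

α = 0.768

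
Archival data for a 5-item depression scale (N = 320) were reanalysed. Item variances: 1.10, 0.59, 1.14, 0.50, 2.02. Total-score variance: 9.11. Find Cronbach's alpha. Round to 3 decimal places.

Σσ²ᵢ = 1.10 + 0.59 + 1.14 + 0.50 + 2.02 = 5.35
α = (k/(k−1))·(1 − Σσ²ᵢ/σ²_total) = (5/4)·(1 − 5.35/9.11) = 0.516

α = 0.516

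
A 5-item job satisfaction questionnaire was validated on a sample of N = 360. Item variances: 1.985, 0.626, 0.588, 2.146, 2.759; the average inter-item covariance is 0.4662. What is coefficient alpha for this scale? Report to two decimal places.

ΣVar(i) = 1.985 + 0.626 + 0.588 + 2.146 + 2.759 = 8.104
Sum of the 10 distinct covariances = 10 × 0.4662 = 4.6620
total variance = ΣVar(i) + 2·Σcov = 8.104 + 2 × 4.6620 = 17.4280
α = (5/4)·(1 − 8.104/17.4280) = 0.67

α = 0.67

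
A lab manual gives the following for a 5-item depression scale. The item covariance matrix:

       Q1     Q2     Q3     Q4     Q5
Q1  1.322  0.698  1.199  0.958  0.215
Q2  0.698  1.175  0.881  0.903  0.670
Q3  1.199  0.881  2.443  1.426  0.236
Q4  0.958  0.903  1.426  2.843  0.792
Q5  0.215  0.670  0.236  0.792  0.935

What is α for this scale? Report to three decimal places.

α = 0.808

ΣVar(i) = 1.322 + 1.175 + 2.443 + 2.843 + 0.935 = 8.718
Sum of off-diagonal covariances = 7.978
total variance = 8.718 + 2 × 7.978 = 24.674
α = (k/(k−1))·(1 − ΣVar(i)/total variance) = (5/4)·(1 − 8.718/24.674) = 0.808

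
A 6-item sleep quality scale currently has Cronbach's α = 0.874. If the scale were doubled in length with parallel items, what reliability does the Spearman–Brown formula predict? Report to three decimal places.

predicted reliability = 0.933

Length factor m = 2
α' = m·α / (1 + (m−1)·α)
   = 2 × 0.874 / (1 + (2 − 1) × 0.874)
   = 1.7480 / 1.8740 = 0.933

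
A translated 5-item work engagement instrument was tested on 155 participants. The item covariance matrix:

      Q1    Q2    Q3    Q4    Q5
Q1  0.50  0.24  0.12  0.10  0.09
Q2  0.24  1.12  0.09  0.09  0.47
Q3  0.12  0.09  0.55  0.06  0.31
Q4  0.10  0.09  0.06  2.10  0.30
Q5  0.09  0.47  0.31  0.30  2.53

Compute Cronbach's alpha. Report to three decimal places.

ΣVar(i) = 0.50 + 1.12 + 0.55 + 2.10 + 2.53 = 6.80
Σ_{i<j} σ_ij = 1.87
total variance = 6.80 + 2 × 1.87 = 10.54
α = (k/(k−1))·(1 − ΣVar(i)/total variance) = (5/4)·(1 − 6.80/10.54) = 0.444

α = 0.444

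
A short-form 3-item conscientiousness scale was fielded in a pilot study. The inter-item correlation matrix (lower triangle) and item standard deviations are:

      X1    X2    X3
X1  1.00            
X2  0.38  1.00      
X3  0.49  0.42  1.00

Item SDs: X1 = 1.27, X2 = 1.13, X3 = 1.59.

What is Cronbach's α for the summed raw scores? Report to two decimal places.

α = 0.69

Σσ²ᵢ = 1.27² + 1.13² + 1.59² = 5.4179
Covariances σ_ij = r_ij · s_i · s_j:
  σ(X1,X2) = 0.38 × 1.27 × 1.13 = 0.5453
  σ(X1,X3) = 0.49 × 1.27 × 1.59 = 0.9895
  σ(X2,X3) = 0.42 × 1.13 × 1.59 = 0.7546
σ²_T = Σσ²ᵢ + 2·Σσ_ij = 5.4179 + 2 × 2.2894 = 9.9967
α = (3/2)·(1 − 5.4179/9.9967) = 0.69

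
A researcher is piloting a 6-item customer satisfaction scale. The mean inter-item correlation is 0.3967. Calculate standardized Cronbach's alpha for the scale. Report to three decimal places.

standardized Cronbach's alpha = 0.798

Standardized α = k·r̄ / (1 + (k−1)·r̄) = 6 × 0.3967 / (1 + 5 × 0.3967)
  = 2.3802 / 2.9835 = 0.798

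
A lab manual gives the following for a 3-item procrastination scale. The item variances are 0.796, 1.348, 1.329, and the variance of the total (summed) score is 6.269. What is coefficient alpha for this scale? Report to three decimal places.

coefficient alpha = 0.669

ΣVar(i) = 0.796 + 1.348 + 1.329 = 3.473
α = (k/(k−1))·(1 − ΣVar(i)/Var(T)) = (3/2)·(1 − 3.473/6.269) = 0.669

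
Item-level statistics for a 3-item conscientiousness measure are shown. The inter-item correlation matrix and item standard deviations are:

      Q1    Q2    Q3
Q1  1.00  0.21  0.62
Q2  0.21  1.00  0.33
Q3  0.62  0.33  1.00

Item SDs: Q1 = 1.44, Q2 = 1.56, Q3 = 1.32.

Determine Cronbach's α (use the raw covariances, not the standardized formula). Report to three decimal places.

Σσ²ᵢ = 1.44² + 1.56² + 1.32² = 6.2496
Covariances σ_ij = r_ij · s_i · s_j:
  σ(Q1,Q2) = 0.21 × 1.44 × 1.56 = 0.4717
  σ(Q1,Q3) = 0.62 × 1.44 × 1.32 = 1.1785
  σ(Q2,Q3) = 0.33 × 1.56 × 1.32 = 0.6795
σ²_T = Σσ²ᵢ + 2·Σσ_ij = 6.2496 + 2 × 2.3297 = 10.9090
α = (3/2)·(1 − 6.2496/10.9090) = 0.641

Cronbach's α = 0.641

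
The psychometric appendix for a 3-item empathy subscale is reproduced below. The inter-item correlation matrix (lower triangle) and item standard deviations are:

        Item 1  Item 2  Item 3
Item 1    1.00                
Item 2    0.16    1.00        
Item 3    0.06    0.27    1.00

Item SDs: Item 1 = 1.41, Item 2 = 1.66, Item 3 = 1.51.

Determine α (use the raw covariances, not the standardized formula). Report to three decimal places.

Σσ²ᵢ = 1.41² + 1.66² + 1.51² = 7.0238
Covariances σ_ij = r_ij · s_i · s_j:
  σ(Item 1,Item 2) = 0.16 × 1.41 × 1.66 = 0.3745
  σ(Item 1,Item 3) = 0.06 × 1.41 × 1.51 = 0.1277
  σ(Item 2,Item 3) = 0.27 × 1.66 × 1.51 = 0.6768
σ²_T = Σσ²ᵢ + 2·Σσ_ij = 7.0238 + 2 × 1.1790 = 9.3818
α = (3/2)·(1 − 7.0238/9.3818) = 0.377

α = 0.377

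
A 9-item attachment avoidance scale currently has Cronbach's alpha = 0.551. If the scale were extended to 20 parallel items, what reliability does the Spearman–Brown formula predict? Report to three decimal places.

predicted reliability = 0.732

Length factor m = 20/9 = 2.2222
α' = m·α / (1 + (m−1)·α)
   = 20/9 × 0.551 / (1 + (20/9 − 1) × 0.551)
   = 1.2244 / 1.6734 = 0.732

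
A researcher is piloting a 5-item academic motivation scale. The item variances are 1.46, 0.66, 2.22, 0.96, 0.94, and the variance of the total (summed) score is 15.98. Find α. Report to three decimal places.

α = 0.762

ΣVar(i) = 1.46 + 0.66 + 2.22 + 0.96 + 0.94 = 6.24
α = (k/(k−1))·(1 − ΣVar(i)/σ²_T) = (5/4)·(1 − 6.24/15.98) = 0.762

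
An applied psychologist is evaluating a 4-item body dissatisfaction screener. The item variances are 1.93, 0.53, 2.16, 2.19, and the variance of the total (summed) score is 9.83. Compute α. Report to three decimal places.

α = 0.410

Σσᵢ² = 1.93 + 0.53 + 2.16 + 2.19 = 6.81
α = (k/(k−1))·(1 − Σσᵢ²/σ²_total) = (4/3)·(1 − 6.81/9.83) = 0.410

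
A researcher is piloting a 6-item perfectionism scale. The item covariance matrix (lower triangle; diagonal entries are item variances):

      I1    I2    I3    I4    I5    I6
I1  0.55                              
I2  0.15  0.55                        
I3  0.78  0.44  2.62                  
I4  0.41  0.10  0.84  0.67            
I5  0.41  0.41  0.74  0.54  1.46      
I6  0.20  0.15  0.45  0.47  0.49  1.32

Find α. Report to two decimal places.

Σσᵢ² = 0.55 + 0.55 + 2.62 + 0.67 + 1.46 + 1.32 = 7.17
Σ_{i<j} σ_ij = 6.58
total variance = 7.17 + 2 × 6.58 = 20.33
α = (k/(k−1))·(1 − Σσᵢ²/total variance) = (6/5)·(1 − 7.17/20.33) = 0.78

α = 0.78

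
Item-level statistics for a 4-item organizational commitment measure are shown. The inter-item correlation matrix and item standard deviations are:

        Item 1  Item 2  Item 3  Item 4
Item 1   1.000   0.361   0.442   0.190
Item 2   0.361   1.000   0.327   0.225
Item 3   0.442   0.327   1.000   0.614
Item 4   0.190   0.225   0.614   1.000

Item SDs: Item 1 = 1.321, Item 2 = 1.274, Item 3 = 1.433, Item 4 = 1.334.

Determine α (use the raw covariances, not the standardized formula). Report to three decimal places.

α = 0.696

Σσ²ᵢ = 1.321² + 1.274² + 1.433² + 1.334² = 7.2012
Covariances σ_ij = r_ij · s_i · s_j:
  σ(Item 1,Item 2) = 0.361 × 1.321 × 1.274 = 0.6075
  σ(Item 1,Item 3) = 0.442 × 1.321 × 1.433 = 0.8367
  σ(Item 1,Item 4) = 0.190 × 1.321 × 1.334 = 0.3348
  σ(Item 2,Item 3) = 0.327 × 1.274 × 1.433 = 0.5970
  σ(Item 2,Item 4) = 0.225 × 1.274 × 1.334 = 0.3824
  σ(Item 3,Item 4) = 0.614 × 1.433 × 1.334 = 1.1737
σ²_T = Σσ²ᵢ + 2·Σσ_ij = 7.2012 + 2 × 3.9321 = 15.0654
α = (4/3)·(1 − 7.2012/15.0654) = 0.696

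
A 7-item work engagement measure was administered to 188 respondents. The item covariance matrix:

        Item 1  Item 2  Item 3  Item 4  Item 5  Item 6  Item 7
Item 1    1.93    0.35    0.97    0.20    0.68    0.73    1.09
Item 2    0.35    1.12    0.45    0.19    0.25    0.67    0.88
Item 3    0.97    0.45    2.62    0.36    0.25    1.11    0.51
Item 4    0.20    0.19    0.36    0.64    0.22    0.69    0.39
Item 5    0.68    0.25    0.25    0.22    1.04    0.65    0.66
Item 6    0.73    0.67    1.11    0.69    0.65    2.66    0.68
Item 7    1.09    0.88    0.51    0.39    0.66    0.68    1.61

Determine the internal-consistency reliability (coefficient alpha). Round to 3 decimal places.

Σσ²ᵢ = 1.93 + 1.12 + 2.62 + 0.64 + 1.04 + 2.66 + 1.61 = 11.62
Sum of off-diagonal covariances = 11.98
σ²_T = 11.62 + 2 × 11.98 = 35.58
α = (k/(k−1))·(1 − Σσ²ᵢ/σ²_T) = (7/6)·(1 − 11.62/35.58) = 0.786

α = 0.786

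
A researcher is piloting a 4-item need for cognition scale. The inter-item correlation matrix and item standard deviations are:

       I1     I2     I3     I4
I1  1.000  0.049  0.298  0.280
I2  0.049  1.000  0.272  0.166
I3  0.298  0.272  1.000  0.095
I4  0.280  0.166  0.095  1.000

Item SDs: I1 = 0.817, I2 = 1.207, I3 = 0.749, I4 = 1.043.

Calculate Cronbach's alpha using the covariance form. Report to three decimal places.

Σσ²ᵢ = 0.817² + 1.207² + 0.749² + 1.043² = 3.7732
Covariances σ_ij = r_ij · s_i · s_j:
  σ(I1,I2) = 0.049 × 0.817 × 1.207 = 0.0483
  σ(I1,I3) = 0.298 × 0.817 × 0.749 = 0.1824
  σ(I1,I4) = 0.280 × 0.817 × 1.043 = 0.2386
  σ(I2,I3) = 0.272 × 1.207 × 0.749 = 0.2459
  σ(I2,I4) = 0.166 × 1.207 × 1.043 = 0.2090
  σ(I3,I4) = 0.095 × 0.749 × 1.043 = 0.0742
σ²_T = Σσ²ᵢ + 2·Σσ_ij = 3.7732 + 2 × 0.9984 = 5.7700
α = (4/3)·(1 − 3.7732/5.7700) = 0.461

α = 0.461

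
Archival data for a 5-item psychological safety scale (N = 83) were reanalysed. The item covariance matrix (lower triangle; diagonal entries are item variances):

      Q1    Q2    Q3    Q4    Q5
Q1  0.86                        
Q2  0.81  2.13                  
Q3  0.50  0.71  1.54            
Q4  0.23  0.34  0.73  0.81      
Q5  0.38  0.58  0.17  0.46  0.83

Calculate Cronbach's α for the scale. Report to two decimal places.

sum of item variances = 0.86 + 2.13 + 1.54 + 0.81 + 0.83 = 6.17
Sum of off-diagonal covariances = 4.91
σ²_total = 6.17 + 2 × 4.91 = 15.99
α = (k/(k−1))·(1 − sum of item variances/σ²_total) = (5/4)·(1 − 6.17/15.99) = 0.77

α = 0.77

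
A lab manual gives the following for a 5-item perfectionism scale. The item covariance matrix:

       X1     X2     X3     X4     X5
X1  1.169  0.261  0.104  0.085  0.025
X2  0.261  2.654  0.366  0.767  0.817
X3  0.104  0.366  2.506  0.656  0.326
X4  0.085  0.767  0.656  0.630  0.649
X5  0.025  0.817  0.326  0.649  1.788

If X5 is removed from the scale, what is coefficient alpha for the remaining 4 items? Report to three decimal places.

Remaining items: X1, X2, X3, X4 (k = 4).
sum of item variances = 1.169 + 2.654 + 2.506 + 0.630 = 6.959
total variance = 6.959 + 2 × 2.239 = 11.437
α (item deleted) = (4/3)·(1 − 6.959/11.437) = 0.522

coefficient alpha = 0.522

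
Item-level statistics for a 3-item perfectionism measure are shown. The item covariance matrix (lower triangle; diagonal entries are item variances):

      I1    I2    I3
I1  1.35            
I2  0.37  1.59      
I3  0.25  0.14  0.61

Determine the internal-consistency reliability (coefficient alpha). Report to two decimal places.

Σσ²ᵢ = 1.35 + 1.59 + 0.61 = 3.55
Sum of off-diagonal covariances = 0.76
total variance = 3.55 + 2 × 0.76 = 5.07
α = (k/(k−1))·(1 − Σσ²ᵢ/total variance) = (3/2)·(1 − 3.55/5.07) = 0.45

coefficient alpha = 0.45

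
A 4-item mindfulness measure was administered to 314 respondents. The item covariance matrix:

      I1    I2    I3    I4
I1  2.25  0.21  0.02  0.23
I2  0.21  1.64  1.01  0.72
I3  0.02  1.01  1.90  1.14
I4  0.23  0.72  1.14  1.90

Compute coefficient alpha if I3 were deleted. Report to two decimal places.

Remaining items: I1, I2, I4 (k = 3).
sum of item variances = 2.25 + 1.64 + 1.90 = 5.79
Var(T) = 5.79 + 2 × 1.16 = 8.11
α (item deleted) = (3/2)·(1 − 5.79/8.11) = 0.43

coefficient alpha = 0.43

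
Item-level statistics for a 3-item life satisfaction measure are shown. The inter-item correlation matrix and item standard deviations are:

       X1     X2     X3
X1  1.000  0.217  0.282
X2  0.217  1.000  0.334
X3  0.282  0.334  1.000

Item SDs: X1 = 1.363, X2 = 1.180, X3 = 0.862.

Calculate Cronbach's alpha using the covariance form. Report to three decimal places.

Σσ²ᵢ = 1.363² + 1.180² + 0.862² = 3.9932
Covariances σ_ij = r_ij · s_i · s_j:
  σ(X1,X2) = 0.217 × 1.363 × 1.180 = 0.3490
  σ(X1,X3) = 0.282 × 1.363 × 0.862 = 0.3313
  σ(X2,X3) = 0.334 × 1.180 × 0.862 = 0.3397
σ²_T = Σσ²ᵢ + 2·Σσ_ij = 3.9932 + 2 × 1.0200 = 6.0332
α = (3/2)·(1 − 3.9932/6.0332) = 0.507

α = 0.507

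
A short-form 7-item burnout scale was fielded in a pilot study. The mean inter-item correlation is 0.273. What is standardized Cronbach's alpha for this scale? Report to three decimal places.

Standardized α = k·r̄ / (1 + (k−1)·r̄) = 7 × 0.273 / (1 + 6 × 0.273)
  = 1.9110 / 2.6380 = 0.724

standardized Cronbach's alpha = 0.724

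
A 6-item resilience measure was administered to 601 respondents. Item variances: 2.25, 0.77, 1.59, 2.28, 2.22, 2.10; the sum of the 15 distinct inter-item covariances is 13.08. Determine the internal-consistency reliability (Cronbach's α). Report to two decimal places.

Σσ²ᵢ = 2.25 + 0.77 + 1.59 + 2.28 + 2.22 + 2.10 = 11.21
Sum of distinct covariances = 13.08
σ²_total = Σσ²ᵢ + 2·Σcov = 11.21 + 2 × 13.08 = 37.37
α = (6/5)·(1 − 11.21/37.37) = 0.84

Cronbach's α = 0.84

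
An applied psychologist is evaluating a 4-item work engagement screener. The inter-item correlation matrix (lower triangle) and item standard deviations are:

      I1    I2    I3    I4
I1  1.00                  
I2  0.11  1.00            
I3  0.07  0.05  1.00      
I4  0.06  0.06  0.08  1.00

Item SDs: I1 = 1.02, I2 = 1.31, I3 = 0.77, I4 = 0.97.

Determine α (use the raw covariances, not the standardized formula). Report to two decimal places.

Σσ²ᵢ = 1.02² + 1.31² + 0.77² + 0.97² = 4.2903
Covariances σ_ij = r_ij · s_i · s_j:
  σ(I1,I2) = 0.11 × 1.02 × 1.31 = 0.1470
  σ(I1,I3) = 0.07 × 1.02 × 0.77 = 0.0550
  σ(I1,I4) = 0.06 × 1.02 × 0.97 = 0.0594
  σ(I2,I3) = 0.05 × 1.31 × 0.77 = 0.0504
  σ(I2,I4) = 0.06 × 1.31 × 0.97 = 0.0762
  σ(I3,I4) = 0.08 × 0.77 × 0.97 = 0.0598
σ²_T = Σσ²ᵢ + 2·Σσ_ij = 4.2903 + 2 × 0.4478 = 5.1859
α = (4/3)·(1 − 4.2903/5.1859) = 0.23

α = 0.23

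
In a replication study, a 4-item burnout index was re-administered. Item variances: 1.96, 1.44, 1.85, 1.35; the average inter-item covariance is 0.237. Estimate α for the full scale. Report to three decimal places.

ΣVar(i) = 1.96 + 1.44 + 1.85 + 1.35 = 6.60
Sum of the 6 distinct covariances = 6 × 0.237 = 1.422
Var(T) = ΣVar(i) + 2·Σcov = 6.60 + 2 × 1.422 = 9.444
α = (4/3)·(1 − 6.60/9.444) = 0.402

α = 0.402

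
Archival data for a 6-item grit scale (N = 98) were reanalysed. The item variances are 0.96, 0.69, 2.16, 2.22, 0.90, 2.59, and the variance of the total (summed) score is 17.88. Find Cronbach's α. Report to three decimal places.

ΣVar(i) = 0.96 + 0.69 + 2.16 + 2.22 + 0.90 + 2.59 = 9.52
α = (k/(k−1))·(1 − ΣVar(i)/Var(T)) = (6/5)·(1 − 9.52/17.88) = 0.561

α = 0.561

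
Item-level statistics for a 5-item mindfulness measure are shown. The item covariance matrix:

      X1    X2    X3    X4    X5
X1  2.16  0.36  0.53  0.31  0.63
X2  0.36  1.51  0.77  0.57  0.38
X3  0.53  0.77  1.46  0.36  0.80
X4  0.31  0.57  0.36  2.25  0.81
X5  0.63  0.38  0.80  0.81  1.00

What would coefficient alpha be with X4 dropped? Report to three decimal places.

coefficient alpha = 0.708

Remaining items: X1, X2, X3, X5 (k = 4).
Σσᵢ² = 2.16 + 1.51 + 1.46 + 1.00 = 6.13
σ²_T = 6.13 + 2 × 3.47 = 13.07
α (item deleted) = (4/3)·(1 − 6.13/13.07) = 0.708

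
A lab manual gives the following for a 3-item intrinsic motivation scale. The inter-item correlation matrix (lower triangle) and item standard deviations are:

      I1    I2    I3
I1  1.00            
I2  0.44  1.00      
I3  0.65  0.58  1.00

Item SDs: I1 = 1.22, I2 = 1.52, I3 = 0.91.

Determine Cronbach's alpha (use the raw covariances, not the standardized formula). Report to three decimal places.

Σσ²ᵢ = 1.22² + 1.52² + 0.91² = 4.6269
Covariances σ_ij = r_ij · s_i · s_j:
  σ(I1,I2) = 0.44 × 1.22 × 1.52 = 0.8159
  σ(I1,I3) = 0.65 × 1.22 × 0.91 = 0.7216
  σ(I2,I3) = 0.58 × 1.52 × 0.91 = 0.8023
σ²_T = Σσ²ᵢ + 2·Σσ_ij = 4.6269 + 2 × 2.3398 = 9.3065
α = (3/2)·(1 − 4.6269/9.3065) = 0.754

Cronbach's alpha = 0.754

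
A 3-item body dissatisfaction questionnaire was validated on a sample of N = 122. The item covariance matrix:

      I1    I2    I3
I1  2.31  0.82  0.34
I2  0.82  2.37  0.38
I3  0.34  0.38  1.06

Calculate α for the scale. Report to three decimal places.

Σσ²ᵢ = 2.31 + 2.37 + 1.06 = 5.74
Sum of the distinct covariances = 1.54
total variance = 5.74 + 2 × 1.54 = 8.82
α = (k/(k−1))·(1 − Σσ²ᵢ/total variance) = (3/2)·(1 − 5.74/8.82) = 0.524

α = 0.524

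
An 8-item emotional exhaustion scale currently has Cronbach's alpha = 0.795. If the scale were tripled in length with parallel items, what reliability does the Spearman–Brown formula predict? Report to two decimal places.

predicted reliability = 0.92

Length factor m = 3
α' = m·α / (1 + (m−1)·α)
   = 3 × 0.795 / (1 + (3 − 1) × 0.795)
   = 2.3850 / 2.5900 = 0.92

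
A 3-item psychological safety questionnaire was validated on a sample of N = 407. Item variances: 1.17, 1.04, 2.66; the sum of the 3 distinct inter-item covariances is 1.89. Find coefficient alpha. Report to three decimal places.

ΣVar(i) = 1.17 + 1.04 + 2.66 = 4.87
Sum of distinct covariances = 1.89
total variance = ΣVar(i) + 2·Σcov = 4.87 + 2 × 1.89 = 8.65
α = (3/2)·(1 − 4.87/8.65) = 0.655

coefficient alpha = 0.655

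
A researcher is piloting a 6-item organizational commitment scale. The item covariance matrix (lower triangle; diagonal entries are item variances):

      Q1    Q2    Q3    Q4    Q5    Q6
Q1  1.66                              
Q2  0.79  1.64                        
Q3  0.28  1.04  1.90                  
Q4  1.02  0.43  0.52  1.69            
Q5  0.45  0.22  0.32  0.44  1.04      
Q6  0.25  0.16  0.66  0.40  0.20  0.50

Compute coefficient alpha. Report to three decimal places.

α = 0.756

Σσ²ᵢ = 1.66 + 1.64 + 1.90 + 1.69 + 1.04 + 0.50 = 8.43
Σ_{i<j} σ_ij = 7.18
σ²_T = 8.43 + 2 × 7.18 = 22.79
α = (k/(k−1))·(1 − Σσ²ᵢ/σ²_T) = (6/5)·(1 − 8.43/22.79) = 0.756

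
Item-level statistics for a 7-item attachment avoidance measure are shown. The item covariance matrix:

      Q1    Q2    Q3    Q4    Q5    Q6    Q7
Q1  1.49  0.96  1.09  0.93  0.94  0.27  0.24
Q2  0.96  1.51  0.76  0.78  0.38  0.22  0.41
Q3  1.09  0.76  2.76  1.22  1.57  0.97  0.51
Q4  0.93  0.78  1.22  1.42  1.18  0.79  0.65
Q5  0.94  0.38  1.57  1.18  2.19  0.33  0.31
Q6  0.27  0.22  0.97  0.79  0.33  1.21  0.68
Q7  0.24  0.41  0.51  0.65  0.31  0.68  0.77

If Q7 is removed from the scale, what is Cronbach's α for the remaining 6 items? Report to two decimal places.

α = 0.84

Remaining items: Q1, Q2, Q3, Q4, Q5, Q6 (k = 6).
Σσᵢ² = 1.49 + 1.51 + 2.76 + 1.42 + 2.19 + 1.21 = 10.58
σ²_total = 10.58 + 2 × 12.39 = 35.36
α (item deleted) = (6/5)·(1 − 10.58/35.36) = 0.84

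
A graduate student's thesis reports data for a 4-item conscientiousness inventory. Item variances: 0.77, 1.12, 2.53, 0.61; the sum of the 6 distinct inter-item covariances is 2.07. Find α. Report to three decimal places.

ΣVar(i) = 0.77 + 1.12 + 2.53 + 0.61 = 5.03
Sum of distinct covariances = 2.07
total variance = ΣVar(i) + 2·Σcov = 5.03 + 2 × 2.07 = 9.17
α = (4/3)·(1 − 5.03/9.17) = 0.602

α = 0.602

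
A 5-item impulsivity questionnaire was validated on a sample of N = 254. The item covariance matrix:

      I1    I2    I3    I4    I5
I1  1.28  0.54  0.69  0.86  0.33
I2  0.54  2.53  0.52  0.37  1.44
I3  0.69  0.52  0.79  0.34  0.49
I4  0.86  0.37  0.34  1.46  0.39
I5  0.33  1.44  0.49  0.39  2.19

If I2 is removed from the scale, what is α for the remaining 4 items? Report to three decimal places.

Remaining items: I1, I3, I4, I5 (k = 4).
sum of item variances = 1.28 + 0.79 + 1.46 + 2.19 = 5.72
σ²_T = 5.72 + 2 × 3.10 = 11.92
α (item deleted) = (4/3)·(1 − 5.72/11.92) = 0.694

α = 0.694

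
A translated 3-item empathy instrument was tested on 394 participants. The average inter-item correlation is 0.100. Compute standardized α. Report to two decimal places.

Standardized α = k·r̄ / (1 + (k−1)·r̄) = 3 × 0.100 / (1 + 2 × 0.100)
  = 0.3000 / 1.2000 = 0.25

α = 0.25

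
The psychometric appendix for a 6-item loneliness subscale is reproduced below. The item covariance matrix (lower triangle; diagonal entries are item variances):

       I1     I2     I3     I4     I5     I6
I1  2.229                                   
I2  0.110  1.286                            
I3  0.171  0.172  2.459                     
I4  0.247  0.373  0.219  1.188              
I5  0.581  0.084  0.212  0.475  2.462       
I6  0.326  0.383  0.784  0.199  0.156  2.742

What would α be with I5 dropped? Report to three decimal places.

Remaining items: I1, I2, I3, I4, I6 (k = 5).
Σσ²ᵢ = 2.229 + 1.286 + 2.459 + 1.188 + 2.742 = 9.904
σ²_total = 9.904 + 2 × 2.984 = 15.872
α (item deleted) = (5/4)·(1 − 9.904/15.872) = 0.470

α = 0.470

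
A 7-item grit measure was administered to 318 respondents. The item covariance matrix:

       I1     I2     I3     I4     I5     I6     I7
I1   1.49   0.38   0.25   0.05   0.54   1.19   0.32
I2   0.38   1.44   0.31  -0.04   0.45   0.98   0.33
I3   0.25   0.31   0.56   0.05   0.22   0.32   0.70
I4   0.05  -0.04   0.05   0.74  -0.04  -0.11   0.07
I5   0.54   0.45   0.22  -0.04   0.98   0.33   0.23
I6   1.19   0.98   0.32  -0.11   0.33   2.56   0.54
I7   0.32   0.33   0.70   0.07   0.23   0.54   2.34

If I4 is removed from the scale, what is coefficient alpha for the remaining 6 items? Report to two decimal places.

coefficient alpha = 0.72

Remaining items: I1, I2, I3, I5, I6, I7 (k = 6).
ΣVar(i) = 1.49 + 1.44 + 0.56 + 0.98 + 2.56 + 2.34 = 9.37
σ²_T = 9.37 + 2 × 7.09 = 23.55
α (item deleted) = (6/5)·(1 − 9.37/23.55) = 0.72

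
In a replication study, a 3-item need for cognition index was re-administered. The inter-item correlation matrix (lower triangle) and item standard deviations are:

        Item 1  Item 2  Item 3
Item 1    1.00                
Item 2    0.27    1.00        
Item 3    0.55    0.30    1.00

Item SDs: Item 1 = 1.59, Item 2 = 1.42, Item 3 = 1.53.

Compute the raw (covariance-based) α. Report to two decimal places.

Σσ²ᵢ = 1.59² + 1.42² + 1.53² = 6.8854
Covariances σ_ij = r_ij · s_i · s_j:
  σ(Item 1,Item 2) = 0.27 × 1.59 × 1.42 = 0.6096
  σ(Item 1,Item 3) = 0.55 × 1.59 × 1.53 = 1.3380
  σ(Item 2,Item 3) = 0.30 × 1.42 × 1.53 = 0.6518
σ²_T = Σσ²ᵢ + 2·Σσ_ij = 6.8854 + 2 × 2.5994 = 12.0842
α = (3/2)·(1 − 6.8854/12.0842) = 0.65

α = 0.65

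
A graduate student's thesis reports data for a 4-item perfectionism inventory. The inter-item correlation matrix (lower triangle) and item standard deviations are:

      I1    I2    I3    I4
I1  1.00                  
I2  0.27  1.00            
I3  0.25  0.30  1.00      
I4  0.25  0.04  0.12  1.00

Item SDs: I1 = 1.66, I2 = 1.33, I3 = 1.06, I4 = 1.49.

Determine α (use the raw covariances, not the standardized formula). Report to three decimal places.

α = 0.498

Σσ²ᵢ = 1.66² + 1.33² + 1.06² + 1.49² = 7.8682
Covariances σ_ij = r_ij · s_i · s_j:
  σ(I1,I2) = 0.27 × 1.66 × 1.33 = 0.5961
  σ(I1,I3) = 0.25 × 1.66 × 1.06 = 0.4399
  σ(I1,I4) = 0.25 × 1.66 × 1.49 = 0.6183
  σ(I2,I3) = 0.30 × 1.33 × 1.06 = 0.4229
  σ(I2,I4) = 0.04 × 1.33 × 1.49 = 0.0793
  σ(I3,I4) = 0.12 × 1.06 × 1.49 = 0.1895
σ²_T = Σσ²ᵢ + 2·Σσ_ij = 7.8682 + 2 × 2.3460 = 12.5602
α = (4/3)·(1 − 7.8682/12.5602) = 0.498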